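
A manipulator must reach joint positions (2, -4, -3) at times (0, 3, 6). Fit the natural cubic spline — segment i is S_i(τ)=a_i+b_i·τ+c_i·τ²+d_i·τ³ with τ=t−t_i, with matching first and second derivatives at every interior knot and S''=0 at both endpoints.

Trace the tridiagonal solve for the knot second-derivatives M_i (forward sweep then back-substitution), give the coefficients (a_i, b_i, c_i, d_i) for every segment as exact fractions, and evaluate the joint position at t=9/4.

  seg 0: a=2 b=-31/12 c=0 d=7/108
  seg 1: a=-4 b=-5/6 c=7/12 d=-7/108
S(9/4) = -787/256

Δ: Δ0=-2, Δ1=1/3
row 1: diag=12, rhs=14; c'=1/4, d'=7/6
back: M1=7/6
M: M0=0, M1=7/6, M2=0
seg 0: a=2, c=M0/2=0, d=(M1−M0)/(6·3)=7/108, b=Δ0−h0·(2M0+M1)/6=-31/12
seg 1: a=-4, c=M1/2=7/12, d=(M2−M1)/(6·3)=-7/108, b=Δ1−h1·(2M1+M2)/6=-5/6
t_q=9/4 → seg 0, τ=9/4; S=2+-31/12·τ+0·τ²+7/108·τ³=-787/256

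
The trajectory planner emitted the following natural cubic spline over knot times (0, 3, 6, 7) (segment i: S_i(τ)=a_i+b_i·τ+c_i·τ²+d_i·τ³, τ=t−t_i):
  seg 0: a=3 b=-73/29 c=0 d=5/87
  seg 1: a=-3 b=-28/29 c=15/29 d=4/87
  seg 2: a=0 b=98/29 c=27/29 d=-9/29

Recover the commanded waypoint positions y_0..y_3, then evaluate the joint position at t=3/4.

y_0 = S_0(0) = a_0 = 3
y_1 = S_1(0) = a_1 = -3
y_2 = S_2(0) = a_2 = 0
y_3 = S_2(1) = 4
t_q=3/4 is in segment 0 (τ=3/4); S_0(τ)=2109/1856

y_0=3 y_1=-3 y_2=0 y_3=4
S(3/4) = 2109/1856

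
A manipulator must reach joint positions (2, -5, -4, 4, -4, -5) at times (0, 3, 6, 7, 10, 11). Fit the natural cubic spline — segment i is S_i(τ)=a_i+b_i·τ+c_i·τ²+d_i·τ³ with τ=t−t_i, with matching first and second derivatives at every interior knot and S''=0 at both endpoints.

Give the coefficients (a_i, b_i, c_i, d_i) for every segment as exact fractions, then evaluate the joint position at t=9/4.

Δ: Δ0=-7/3, Δ1=1/3, Δ2=8, Δ3=-8/3, Δ4=-1
row 1: diag=12, rhs=16; c'=1/4, d'=4/3
row 2: denom=8−3·1/4=29/4; d'=(46−3·4/3)/(29/4)=168/29
row 3: denom=8−1·4/29=228/29; d'=(-64−1·168/29)/(228/29)=-506/57
row 4: denom=8−3·29/76=521/76; d'=(10−3·-506/57)/(521/76)=2784/521
back: M4=2784/521
back: M3=-506/57−29/76·2784/521=-17062/1563
back: M2=168/29−4/29·-17062/1563=11408/1563
back: M1=4/3−1/4·11408/1563=-256/521
M: M0=0, M1=-256/521, M2=11408/1563, M3=-17062/1563, M4=2784/521, M5=0
seg 0: a=2, c=M0/2=0, d=(M1−M0)/(6·3)=-128/4689, b=Δ0−h0·(2M0+M1)/6=-3263/1563
seg 1: a=-5, c=M1/2=-128/521, d=(M2−M1)/(6·3)=6088/14067, b=Δ1−h1·(2M1+M2)/6=-4415/1563
seg 2: a=-4, c=M2/2=5704/1563, d=(M3−M2)/(6·1)=-4745/1563, b=Δ2−h2·(2M2+M3)/6=11545/1563
seg 3: a=4, c=M3/2=-8531/1563, d=(M4−M3)/(6·3)=12707/14067, b=Δ3−h3·(2M3+M4)/6=2906/521
seg 4: a=-4, c=M4/2=1392/521, d=(M5−M4)/(6·1)=-464/521, b=Δ4−h4·(2M4+M5)/6=-1449/521
t_q=9/4 → seg 0, τ=9/4; S=2+-3263/1563·τ+0·τ²+-128/4689·τ³=-6269/2084

  seg 0: a=2 b=-3263/1563 c=0 d=-128/4689
  seg 1: a=-5 b=-4415/1563 c=-128/521 d=6088/14067
  seg 2: a=-4 b=11545/1563 c=5704/1563 d=-4745/1563
  seg 3: a=4 b=2906/521 c=-8531/1563 d=12707/14067
  seg 4: a=-4 b=-1449/521 c=1392/521 d=-464/521
S(9/4) = -6269/2084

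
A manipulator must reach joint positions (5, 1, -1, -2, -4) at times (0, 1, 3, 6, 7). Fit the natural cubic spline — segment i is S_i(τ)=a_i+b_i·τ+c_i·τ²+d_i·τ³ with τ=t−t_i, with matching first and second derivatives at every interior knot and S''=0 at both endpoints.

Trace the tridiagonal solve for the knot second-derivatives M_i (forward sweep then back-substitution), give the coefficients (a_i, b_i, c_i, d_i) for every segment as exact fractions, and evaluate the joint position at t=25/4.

Δ: Δ0=-4, Δ1=-1, Δ2=-1/3, Δ3=-2
row 1: diag=6, rhs=18; c'=1/3, d'=3
row 2: denom=10−2·1/3=28/3; d'=(4−2·3)/(28/3)=-3/14
row 3: denom=8−3·9/28=197/28; d'=(-10−3·-3/14)/(197/28)=-262/197
back: M3=-262/197
back: M2=-3/14−9/28·-262/197=42/197
back: M1=3−1/3·42/197=577/197
M: M0=0, M1=577/197, M2=42/197, M3=-262/197, M4=0
seg 0: a=5, c=M0/2=0, d=(M1−M0)/(6·1)=577/1182, b=Δ0−h0·(2M0+M1)/6=-5305/1182
seg 1: a=1, c=M1/2=577/394, d=(M2−M1)/(6·2)=-535/2364, b=Δ1−h1·(2M1+M2)/6=-1787/591
seg 2: a=-1, c=M2/2=21/197, d=(M3−M2)/(6·3)=-152/1773, b=Δ2−h2·(2M2+M3)/6=70/591
seg 3: a=-2, c=M3/2=-131/197, d=(M4−M3)/(6·1)=131/591, b=Δ3−h3·(2M3+M4)/6=-920/591
t_q=25/4 → seg 3, τ=1/4; S=-2+-920/591·τ+-131/197·τ²+131/591·τ³=-30603/12608

  seg 0: a=5 b=-5305/1182 c=0 d=577/1182
  seg 1: a=1 b=-1787/591 c=577/394 d=-535/2364
  seg 2: a=-1 b=70/591 c=21/197 d=-152/1773
  seg 3: a=-2 b=-920/591 c=-131/197 d=131/591
S(25/4) = -30603/12608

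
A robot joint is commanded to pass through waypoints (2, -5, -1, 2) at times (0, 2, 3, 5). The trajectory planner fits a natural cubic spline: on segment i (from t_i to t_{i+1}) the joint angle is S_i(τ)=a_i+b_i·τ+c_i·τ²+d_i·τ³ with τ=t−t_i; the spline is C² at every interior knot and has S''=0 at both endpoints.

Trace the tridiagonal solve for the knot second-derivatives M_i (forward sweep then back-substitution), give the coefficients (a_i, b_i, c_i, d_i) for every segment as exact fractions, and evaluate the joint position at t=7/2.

  seg 0: a=2 b=-87/14 c=0 d=19/28
  seg 1: a=-5 b=27/14 c=57/14 d=-2
  seg 2: a=-1 b=57/14 c=-27/14 d=9/28
S(7/2) = 19/32

Δ: Δ0=-7/2, Δ1=4, Δ2=3/2
row 1: diag=6, rhs=45; c'=1/6, d'=15/2
row 2: denom=6−1·1/6=35/6; d'=(-15−1·15/2)/(35/6)=-27/7
back: M2=-27/7
back: M1=15/2−1/6·-27/7=57/7
M: M0=0, M1=57/7, M2=-27/7, M3=0
seg 0: a=2, c=M0/2=0, d=(M1−M0)/(6·2)=19/28, b=Δ0−h0·(2M0+M1)/6=-87/14
seg 1: a=-5, c=M1/2=57/14, d=(M2−M1)/(6·1)=-2, b=Δ1−h1·(2M1+M2)/6=27/14
seg 2: a=-1, c=M2/2=-27/14, d=(M3−M2)/(6·2)=9/28, b=Δ2−h2·(2M2+M3)/6=57/14
t_q=7/2 → seg 2, τ=1/2; S=-1+57/14·τ+-27/14·τ²+9/28·τ³=19/32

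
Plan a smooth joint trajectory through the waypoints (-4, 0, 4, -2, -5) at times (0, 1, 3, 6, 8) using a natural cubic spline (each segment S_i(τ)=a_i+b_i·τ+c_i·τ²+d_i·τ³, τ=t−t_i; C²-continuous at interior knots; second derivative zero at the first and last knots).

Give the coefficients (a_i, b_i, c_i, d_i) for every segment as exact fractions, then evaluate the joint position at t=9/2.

  seg 0: a=-4 b=193/46 c=0 d=-9/46
  seg 1: a=0 b=83/23 c=-27/46 d=-5/46
  seg 2: a=4 b=-1/23 c=-57/46 d=9/46
  seg 3: a=-2 b=-101/46 c=12/23 d=-2/23
S(9/2) = 665/368

Δ: Δ0=4, Δ1=2, Δ2=-2, Δ3=-3/2
row 1: diag=6, rhs=-12; c'=1/3, d'=-2
row 2: denom=10−2·1/3=28/3; d'=(-24−2·-2)/(28/3)=-15/7
row 3: denom=10−3·9/28=253/28; d'=(3−3·-15/7)/(253/28)=24/23
back: M3=24/23
back: M2=-15/7−9/28·24/23=-57/23
back: M1=-2−1/3·-57/23=-27/23
M: M0=0, M1=-27/23, M2=-57/23, M3=24/23, M4=0
seg 0: a=-4, c=M0/2=0, d=(M1−M0)/(6·1)=-9/46, b=Δ0−h0·(2M0+M1)/6=193/46
seg 1: a=0, c=M1/2=-27/46, d=(M2−M1)/(6·2)=-5/46, b=Δ1−h1·(2M1+M2)/6=83/23
seg 2: a=4, c=M2/2=-57/46, d=(M3−M2)/(6·3)=9/46, b=Δ2−h2·(2M2+M3)/6=-1/23
seg 3: a=-2, c=M3/2=12/23, d=(M4−M3)/(6·2)=-2/23, b=Δ3−h3·(2M3+M4)/6=-101/46
t_q=9/2 → seg 2, τ=3/2; S=4+-1/23·τ+-57/46·τ²+9/46·τ³=665/368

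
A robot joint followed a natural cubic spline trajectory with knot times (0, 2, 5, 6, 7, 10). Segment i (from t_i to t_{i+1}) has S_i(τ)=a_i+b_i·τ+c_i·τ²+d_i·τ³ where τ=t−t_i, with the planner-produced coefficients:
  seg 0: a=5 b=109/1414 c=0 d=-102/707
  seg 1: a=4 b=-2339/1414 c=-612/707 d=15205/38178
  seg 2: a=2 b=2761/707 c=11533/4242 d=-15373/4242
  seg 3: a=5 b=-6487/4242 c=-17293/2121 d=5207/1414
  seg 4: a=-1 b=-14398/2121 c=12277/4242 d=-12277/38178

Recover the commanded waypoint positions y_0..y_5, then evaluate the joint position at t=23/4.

y_0=5 y_1=4 y_2=2 y_3=5 y_4=-1 y_5=-4
S(23/4) = 446087/90496

y_0 = S_0(0) = a_0 = 5
y_1 = S_1(0) = a_1 = 4
y_2 = S_2(0) = a_2 = 2
y_3 = S_3(0) = a_3 = 5
y_4 = S_4(0) = a_4 = -1
y_5 = S_4(3) = -4
t_q=23/4 is in segment 2 (τ=3/4); S_2(τ)=446087/90496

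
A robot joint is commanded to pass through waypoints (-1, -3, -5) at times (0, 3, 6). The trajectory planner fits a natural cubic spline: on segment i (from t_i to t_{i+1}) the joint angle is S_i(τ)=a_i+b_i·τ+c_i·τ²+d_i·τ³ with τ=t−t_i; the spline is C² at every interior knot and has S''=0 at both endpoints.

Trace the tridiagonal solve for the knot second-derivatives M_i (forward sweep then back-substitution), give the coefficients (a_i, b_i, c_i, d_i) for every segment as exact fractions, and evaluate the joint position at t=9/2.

Δ: Δ0=-2/3, Δ1=-2/3
row 1: diag=12, rhs=0; c'=1/4, d'=0
back: M1=0
M: M0=0, M1=0, M2=0
seg 0: a=-1, c=M0/2=0, d=(M1−M0)/(6·3)=0, b=Δ0−h0·(2M0+M1)/6=-2/3
seg 1: a=-3, c=M1/2=0, d=(M2−M1)/(6·3)=0, b=Δ1−h1·(2M1+M2)/6=-2/3
t_q=9/2 → seg 1, τ=3/2; S=-3+-2/3·τ+0·τ²+0·τ³=-4

  seg 0: a=-1 b=-2/3 c=0 d=0
  seg 1: a=-3 b=-2/3 c=0 d=0
S(9/2) = -4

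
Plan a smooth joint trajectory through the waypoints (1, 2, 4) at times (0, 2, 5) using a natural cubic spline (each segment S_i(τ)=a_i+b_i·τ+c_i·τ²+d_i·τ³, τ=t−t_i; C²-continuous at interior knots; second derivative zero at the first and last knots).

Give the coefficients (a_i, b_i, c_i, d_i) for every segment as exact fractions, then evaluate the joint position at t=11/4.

Δ: Δ0=1/2, Δ1=2/3
row 1: diag=10, rhs=1; c'=3/10, d'=1/10
back: M1=1/10
M: M0=0, M1=1/10, M2=0
seg 0: a=1, c=M0/2=0, d=(M1−M0)/(6·2)=1/120, b=Δ0−h0·(2M0+M1)/6=7/15
seg 1: a=2, c=M1/2=1/20, d=(M2−M1)/(6·3)=-1/180, b=Δ1−h1·(2M1+M2)/6=17/30
t_q=11/4 → seg 1, τ=3/4; S=2+17/30·τ+1/20·τ²+-1/180·τ³=3137/1280

  seg 0: a=1 b=7/15 c=0 d=1/120
  seg 1: a=2 b=17/30 c=1/20 d=-1/180
S(11/4) = 3137/1280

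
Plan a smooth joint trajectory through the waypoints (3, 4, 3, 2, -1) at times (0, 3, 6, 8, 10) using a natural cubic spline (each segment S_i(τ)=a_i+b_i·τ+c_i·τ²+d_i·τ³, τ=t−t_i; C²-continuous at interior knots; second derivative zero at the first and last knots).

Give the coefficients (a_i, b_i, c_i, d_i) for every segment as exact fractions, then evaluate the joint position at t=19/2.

Δ: Δ0=1/3, Δ1=-1/3, Δ2=-1/2, Δ3=-3/2
row 1: diag=12, rhs=-4; c'=1/4, d'=-1/3
row 2: denom=10−3·1/4=37/4; d'=(-1−3·-1/3)/(37/4)=0
row 3: denom=8−2·8/37=280/37; d'=(-6−2·0)/(280/37)=-111/140
back: M3=-111/140
back: M2=0−8/37·-111/140=6/35
back: M1=-1/3−1/4·6/35=-79/210
M: M0=0, M1=-79/210, M2=6/35, M3=-111/140, M4=0
seg 0: a=3, c=M0/2=0, d=(M1−M0)/(6·3)=-79/3780, b=Δ0−h0·(2M0+M1)/6=73/140
seg 1: a=4, c=M1/2=-79/420, d=(M2−M1)/(6·3)=23/756, b=Δ1−h1·(2M1+M2)/6=-3/70
seg 2: a=3, c=M2/2=3/35, d=(M3−M2)/(6·2)=-9/112, b=Δ2−h2·(2M2+M3)/6=-7/20
seg 3: a=2, c=M3/2=-111/280, d=(M4−M3)/(6·2)=37/560, b=Δ3−h3·(2M3+M4)/6=-34/35
t_q=19/2 → seg 3, τ=3/2; S=2+-34/35·τ+-111/280·τ²+37/560·τ³=-113/896

  seg 0: a=3 b=73/140 c=0 d=-79/3780
  seg 1: a=4 b=-3/70 c=-79/420 d=23/756
  seg 2: a=3 b=-7/20 c=3/35 d=-9/112
  seg 3: a=2 b=-34/35 c=-111/280 d=37/560
S(19/2) = -113/896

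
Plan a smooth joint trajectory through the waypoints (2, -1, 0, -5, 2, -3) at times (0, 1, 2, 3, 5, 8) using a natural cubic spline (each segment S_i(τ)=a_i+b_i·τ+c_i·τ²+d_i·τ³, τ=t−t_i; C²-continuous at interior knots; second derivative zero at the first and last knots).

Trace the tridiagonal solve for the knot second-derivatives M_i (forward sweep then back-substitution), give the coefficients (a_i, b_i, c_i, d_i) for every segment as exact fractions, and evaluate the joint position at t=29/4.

Δ: Δ0=-3, Δ1=1, Δ2=-5, Δ3=7/2, Δ4=-5/3
row 1: diag=4, rhs=24; c'=1/4, d'=6
row 2: denom=4−1·1/4=15/4; d'=(-36−1·6)/(15/4)=-56/5
row 3: denom=6−1·4/15=86/15; d'=(51−1·-56/5)/(86/15)=933/86
row 4: denom=10−2·15/43=400/43; d'=(-31−2·933/86)/(400/43)=-1133/200
back: M4=-1133/200
back: M3=933/86−15/43·-1133/200=513/40
back: M2=-56/5−4/15·513/40=-731/50
back: M1=6−1/4·-731/50=1931/200
M: M0=0, M1=1931/200, M2=-731/50, M3=513/40, M4=-1133/200, M5=0
seg 0: a=2, c=M0/2=0, d=(M1−M0)/(6·1)=1931/1200, b=Δ0−h0·(2M0+M1)/6=-5531/1200
seg 1: a=-1, c=M1/2=1931/400, d=(M2−M1)/(6·1)=-971/240, b=Δ1−h1·(2M1+M2)/6=131/600
seg 2: a=0, c=M2/2=-731/100, d=(M3−M2)/(6·1)=5489/1200, b=Δ2−h2·(2M2+M3)/6=-2717/1200
seg 3: a=-5, c=M3/2=513/80, d=(M4−M3)/(6·2)=-1849/1200, b=Δ3−h3·(2M3+M4)/6=-1897/600
seg 4: a=2, c=M4/2=-1133/400, d=(M5−M4)/(6·3)=1133/3600, b=Δ4−h4·(2M4+M5)/6=2399/600
t_q=29/4 → seg 4, τ=9/4; S=2+2399/600·τ+-1133/400·τ²+1133/3600·τ³=1237/5120

  seg 0: a=2 b=-5531/1200 c=0 d=1931/1200
  seg 1: a=-1 b=131/600 c=1931/400 d=-971/240
  seg 2: a=0 b=-2717/1200 c=-731/100 d=5489/1200
  seg 3: a=-5 b=-1897/600 c=513/80 d=-1849/1200
  seg 4: a=2 b=2399/600 c=-1133/400 d=1133/3600
S(29/4) = 1237/5120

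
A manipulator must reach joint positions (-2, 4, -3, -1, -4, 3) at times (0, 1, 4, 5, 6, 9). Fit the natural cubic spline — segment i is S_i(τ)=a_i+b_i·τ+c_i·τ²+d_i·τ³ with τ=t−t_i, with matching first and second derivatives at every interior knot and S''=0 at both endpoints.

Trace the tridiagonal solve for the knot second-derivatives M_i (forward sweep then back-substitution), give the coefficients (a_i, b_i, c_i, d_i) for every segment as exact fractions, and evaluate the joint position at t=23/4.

Δ: Δ0=6, Δ1=-7/3, Δ2=2, Δ3=-3, Δ4=7/3
row 1: diag=8, rhs=-50; c'=3/8, d'=-25/4
row 2: denom=8−3·3/8=55/8; d'=(26−3·-25/4)/(55/8)=358/55
row 3: denom=4−1·8/55=212/55; d'=(-30−1·358/55)/(212/55)=-502/53
row 4: denom=8−1·55/212=1641/212; d'=(32−1·-502/53)/(1641/212)=8792/1641
back: M4=8792/1641
back: M3=-502/53−55/212·8792/1641=-17824/1641
back: M2=358/55−8/55·-17824/1641=13274/1641
back: M1=-25/4−3/8·13274/1641=-5078/547
M: M0=0, M1=-5078/547, M2=13274/1641, M3=-17824/1641, M4=8792/1641, M5=0
seg 0: a=-2, c=M0/2=0, d=(M1−M0)/(6·1)=-2539/1641, b=Δ0−h0·(2M0+M1)/6=12385/1641
seg 1: a=4, c=M1/2=-2539/547, d=(M2−M1)/(6·3)=14254/14769, b=Δ1−h1·(2M1+M2)/6=4768/1641
seg 2: a=-3, c=M2/2=6637/1641, d=(M3−M2)/(6·1)=-5183/1641, b=Δ2−h2·(2M2+M3)/6=1828/1641
seg 3: a=-1, c=M3/2=-8912/1641, d=(M4−M3)/(6·1)=4436/1641, b=Δ3−h3·(2M3+M4)/6=-149/547
seg 4: a=-4, c=M4/2=4396/1641, d=(M5−M4)/(6·3)=-4396/14769, b=Δ4−h4·(2M4+M5)/6=-4963/1641
t_q=23/4 → seg 3, τ=3/4; S=-1+-149/547·τ+-8912/1641·τ²+4436/1641·τ³=-27295/8752

  seg 0: a=-2 b=12385/1641 c=0 d=-2539/1641
  seg 1: a=4 b=4768/1641 c=-2539/547 d=14254/14769
  seg 2: a=-3 b=1828/1641 c=6637/1641 d=-5183/1641
  seg 3: a=-1 b=-149/547 c=-8912/1641 d=4436/1641
  seg 4: a=-4 b=-4963/1641 c=4396/1641 d=-4396/14769
S(23/4) = -27295/8752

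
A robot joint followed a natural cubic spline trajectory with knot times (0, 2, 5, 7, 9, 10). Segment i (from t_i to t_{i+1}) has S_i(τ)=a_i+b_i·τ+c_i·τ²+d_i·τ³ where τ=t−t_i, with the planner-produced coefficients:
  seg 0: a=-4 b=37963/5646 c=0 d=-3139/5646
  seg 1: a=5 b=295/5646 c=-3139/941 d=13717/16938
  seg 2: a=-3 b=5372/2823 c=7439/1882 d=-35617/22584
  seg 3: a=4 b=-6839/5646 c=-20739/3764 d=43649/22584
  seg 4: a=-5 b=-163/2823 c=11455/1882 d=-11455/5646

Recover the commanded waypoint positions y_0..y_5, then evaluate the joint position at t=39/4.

y_0=-4 y_1=5 y_2=-3 y_3=4 y_4=-5 y_5=-1
S(39/4) = -298171/120448

y_0 = S_0(0) = a_0 = -4
y_1 = S_1(0) = a_1 = 5
y_2 = S_2(0) = a_2 = -3
y_3 = S_3(0) = a_3 = 4
y_4 = S_4(0) = a_4 = -5
y_5 = S_4(1) = -1
t_q=39/4 is in segment 4 (τ=3/4); S_4(τ)=-298171/120448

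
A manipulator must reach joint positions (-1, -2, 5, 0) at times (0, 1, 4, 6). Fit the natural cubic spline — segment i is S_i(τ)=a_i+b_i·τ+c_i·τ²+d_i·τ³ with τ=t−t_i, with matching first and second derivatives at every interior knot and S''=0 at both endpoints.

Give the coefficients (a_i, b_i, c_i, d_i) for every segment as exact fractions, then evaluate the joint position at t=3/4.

Δ: Δ0=-1, Δ1=7/3, Δ2=-5/2
row 1: diag=8, rhs=20; c'=3/8, d'=5/2
row 2: denom=10−3·3/8=71/8; d'=(-29−3·5/2)/(71/8)=-292/71
back: M2=-292/71
back: M1=5/2−3/8·-292/71=287/71
M: M0=0, M1=287/71, M2=-292/71, M3=0
seg 0: a=-1, c=M0/2=0, d=(M1−M0)/(6·1)=287/426, b=Δ0−h0·(2M0+M1)/6=-713/426
seg 1: a=-2, c=M1/2=287/142, d=(M2−M1)/(6·3)=-193/426, b=Δ1−h1·(2M1+M2)/6=74/213
seg 2: a=5, c=M2/2=-146/71, d=(M3−M2)/(6·2)=73/213, b=Δ2−h2·(2M2+M3)/6=103/426
t_q=3/4 → seg 0, τ=3/4; S=-1+-713/426·τ+0·τ²+287/426·τ³=-17913/9088

  seg 0: a=-1 b=-713/426 c=0 d=287/426
  seg 1: a=-2 b=74/213 c=287/142 d=-193/426
  seg 2: a=5 b=103/426 c=-146/71 d=73/213
S(3/4) = -17913/9088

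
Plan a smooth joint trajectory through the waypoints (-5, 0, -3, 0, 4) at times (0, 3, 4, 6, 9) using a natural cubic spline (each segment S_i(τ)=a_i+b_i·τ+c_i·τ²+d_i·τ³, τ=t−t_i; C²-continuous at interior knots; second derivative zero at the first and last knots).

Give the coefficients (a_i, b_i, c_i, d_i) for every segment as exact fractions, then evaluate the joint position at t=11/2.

Δ: Δ0=5/3, Δ1=-3, Δ2=3/2, Δ3=4/3
row 1: diag=8, rhs=-28; c'=1/8, d'=-7/2
row 2: denom=6−1·1/8=47/8; d'=(27−1·-7/2)/(47/8)=244/47
row 3: denom=10−2·16/47=438/47; d'=(-1−2·244/47)/(438/47)=-535/438
back: M3=-535/438
back: M2=244/47−16/47·-535/438=1228/219
back: M1=-7/2−1/8·1228/219=-920/219
M: M0=0, M1=-920/219, M2=1228/219, M3=-535/438, M4=0
seg 0: a=-5, c=M0/2=0, d=(M1−M0)/(6·3)=-460/1971, b=Δ0−h0·(2M0+M1)/6=275/73
seg 1: a=0, c=M1/2=-460/219, d=(M2−M1)/(6·1)=358/219, b=Δ1−h1·(2M1+M2)/6=-185/73
seg 2: a=-3, c=M2/2=614/219, d=(M3−M2)/(6·2)=-997/1752, b=Δ2−h2·(2M2+M3)/6=-401/219
seg 3: a=0, c=M3/2=-535/876, d=(M4−M3)/(6·3)=535/7884, b=Δ3−h3·(2M3+M4)/6=373/146
t_q=11/2 → seg 2, τ=3/2; S=-3+-401/219·τ+614/219·τ²+-997/1752·τ³=-6349/4672

  seg 0: a=-5 b=275/73 c=0 d=-460/1971
  seg 1: a=0 b=-185/73 c=-460/219 d=358/219
  seg 2: a=-3 b=-401/219 c=614/219 d=-997/1752
  seg 3: a=0 b=373/146 c=-535/876 d=535/7884
S(11/2) = -6349/4672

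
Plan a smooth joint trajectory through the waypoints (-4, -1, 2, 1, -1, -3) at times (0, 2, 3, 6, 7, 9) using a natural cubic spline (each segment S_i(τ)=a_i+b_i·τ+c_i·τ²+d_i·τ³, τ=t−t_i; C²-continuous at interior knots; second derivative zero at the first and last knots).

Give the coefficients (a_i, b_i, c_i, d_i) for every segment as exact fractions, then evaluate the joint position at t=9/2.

Δ: Δ0=3/2, Δ1=3, Δ2=-1/3, Δ3=-2, Δ4=-1
row 1: diag=6, rhs=9; c'=1/6, d'=3/2
row 2: denom=8−1·1/6=47/6; d'=(-20−1·3/2)/(47/6)=-129/47
row 3: denom=8−3·18/47=322/47; d'=(-10−3·-129/47)/(322/47)=-83/322
row 4: denom=6−1·47/322=1885/322; d'=(6−1·-83/322)/(1885/322)=31/29
back: M4=31/29
back: M3=-83/322−47/322·31/29=-12/29
back: M2=-129/47−18/47·-12/29=-75/29
back: M1=3/2−1/6·-75/29=56/29
M: M0=0, M1=56/29, M2=-75/29, M3=-12/29, M4=31/29, M5=0
seg 0: a=-4, c=M0/2=0, d=(M1−M0)/(6·2)=14/87, b=Δ0−h0·(2M0+M1)/6=149/174
seg 1: a=-1, c=M1/2=28/29, d=(M2−M1)/(6·1)=-131/174, b=Δ1−h1·(2M1+M2)/6=485/174
seg 2: a=2, c=M2/2=-75/58, d=(M3−M2)/(6·3)=7/58, b=Δ2−h2·(2M2+M3)/6=214/87
seg 3: a=1, c=M3/2=-6/29, d=(M4−M3)/(6·1)=43/174, b=Δ3−h3·(2M3+M4)/6=-355/174
seg 4: a=-1, c=M4/2=31/58, d=(M5−M4)/(6·2)=-31/348, b=Δ4−h4·(2M4+M5)/6=-149/87
t_q=9/2 → seg 2, τ=3/2; S=2+214/87·τ+-75/58·τ²+7/58·τ³=51/16

  seg 0: a=-4 b=149/174 c=0 d=14/87
  seg 1: a=-1 b=485/174 c=28/29 d=-131/174
  seg 2: a=2 b=214/87 c=-75/58 d=7/58
  seg 3: a=1 b=-355/174 c=-6/29 d=43/174
  seg 4: a=-1 b=-149/87 c=31/58 d=-31/348
S(9/2) = 51/16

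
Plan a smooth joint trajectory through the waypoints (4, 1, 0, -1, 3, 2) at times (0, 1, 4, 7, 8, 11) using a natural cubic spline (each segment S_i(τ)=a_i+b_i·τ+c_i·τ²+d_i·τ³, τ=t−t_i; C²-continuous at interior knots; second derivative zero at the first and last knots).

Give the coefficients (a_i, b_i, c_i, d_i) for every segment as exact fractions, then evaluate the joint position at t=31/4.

Δ: Δ0=-3, Δ1=-1/3, Δ2=-1/3, Δ3=4, Δ4=-1/3
row 1: diag=8, rhs=16; c'=3/8, d'=2
row 2: denom=12−3·3/8=87/8; d'=(0−3·2)/(87/8)=-16/29
row 3: denom=8−3·8/29=208/29; d'=(26−3·-16/29)/(208/29)=401/104
row 4: denom=8−1·29/208=1635/208; d'=(-26−1·401/104)/(1635/208)=-414/109
back: M4=-414/109
back: M3=401/104−29/208·-414/109=478/109
back: M2=-16/29−8/29·478/109=-192/109
back: M1=2−3/8·-192/109=290/109
M: M0=0, M1=290/109, M2=-192/109, M3=478/109, M4=-414/109, M5=0
seg 0: a=4, c=M0/2=0, d=(M1−M0)/(6·1)=145/327, b=Δ0−h0·(2M0+M1)/6=-1126/327
seg 1: a=1, c=M1/2=145/109, d=(M2−M1)/(6·3)=-241/981, b=Δ1−h1·(2M1+M2)/6=-691/327
seg 2: a=0, c=M2/2=-96/109, d=(M3−M2)/(6·3)=335/981, b=Δ2−h2·(2M2+M3)/6=-250/327
seg 3: a=-1, c=M3/2=239/109, d=(M4−M3)/(6·1)=-446/327, b=Δ3−h3·(2M3+M4)/6=1037/327
seg 4: a=3, c=M4/2=-207/109, d=(M5−M4)/(6·3)=23/109, b=Δ4−h4·(2M4+M5)/6=1133/327
t_q=31/4 → seg 3, τ=3/4; S=-1+1037/327·τ+239/109·τ²+-446/327·τ³=7103/3488

  seg 0: a=4 b=-1126/327 c=0 d=145/327
  seg 1: a=1 b=-691/327 c=145/109 d=-241/981
  seg 2: a=0 b=-250/327 c=-96/109 d=335/981
  seg 3: a=-1 b=1037/327 c=239/109 d=-446/327
  seg 4: a=3 b=1133/327 c=-207/109 d=23/109
S(31/4) = 7103/3488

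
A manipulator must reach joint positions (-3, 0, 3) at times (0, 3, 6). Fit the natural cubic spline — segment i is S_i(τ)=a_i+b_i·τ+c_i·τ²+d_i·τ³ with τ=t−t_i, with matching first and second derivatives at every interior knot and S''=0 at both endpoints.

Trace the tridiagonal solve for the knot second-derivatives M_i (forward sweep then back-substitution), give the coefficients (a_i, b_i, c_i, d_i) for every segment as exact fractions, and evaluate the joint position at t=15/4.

Δ: Δ0=1, Δ1=1
row 1: diag=12, rhs=0; c'=1/4, d'=0
back: M1=0
M: M0=0, M1=0, M2=0
seg 0: a=-3, c=M0/2=0, d=(M1−M0)/(6·3)=0, b=Δ0−h0·(2M0+M1)/6=1
seg 1: a=0, c=M1/2=0, d=(M2−M1)/(6·3)=0, b=Δ1−h1·(2M1+M2)/6=1
t_q=15/4 → seg 1, τ=3/4; S=0+1·τ+0·τ²+0·τ³=3/4

  seg 0: a=-3 b=1 c=0 d=0
  seg 1: a=0 b=1 c=0 d=0
S(15/4) = 3/4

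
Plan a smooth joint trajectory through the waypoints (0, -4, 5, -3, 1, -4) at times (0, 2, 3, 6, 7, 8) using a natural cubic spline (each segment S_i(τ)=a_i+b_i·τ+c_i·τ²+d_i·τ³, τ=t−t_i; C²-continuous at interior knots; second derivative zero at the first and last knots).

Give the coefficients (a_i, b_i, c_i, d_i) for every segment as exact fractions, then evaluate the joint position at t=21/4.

Δ: Δ0=-2, Δ1=9, Δ2=-8/3, Δ3=4, Δ4=-5
row 1: diag=6, rhs=66; c'=1/6, d'=11
row 2: denom=8−1·1/6=47/6; d'=(-70−1·11)/(47/6)=-486/47
row 3: denom=8−3·18/47=322/47; d'=(40−3·-486/47)/(322/47)=1669/161
row 4: denom=4−1·47/322=1241/322; d'=(-54−1·1669/161)/(1241/322)=-20726/1241
back: M4=-20726/1241
back: M3=1669/161−47/322·-20726/1241=15890/1241
back: M2=-486/47−18/47·15890/1241=-18918/1241
back: M1=11−1/6·-18918/1241=16804/1241
M: M0=0, M1=16804/1241, M2=-18918/1241, M3=15890/1241, M4=-20726/1241, M5=0
seg 0: a=0, c=M0/2=0, d=(M1−M0)/(6·2)=4201/3723, b=Δ0−h0·(2M0+M1)/6=-24250/3723
seg 1: a=-4, c=M1/2=8402/1241, d=(M2−M1)/(6·1)=-17861/3723, b=Δ1−h1·(2M1+M2)/6=26162/3723
seg 2: a=5, c=M2/2=-9459/1241, d=(M3−M2)/(6·3)=17404/11169, b=Δ2−h2·(2M2+M3)/6=22991/3723
seg 3: a=-3, c=M3/2=7945/1241, d=(M4−M3)/(6·1)=-18308/3723, b=Δ3−h3·(2M3+M4)/6=9365/3723
seg 4: a=1, c=M4/2=-10363/1241, d=(M5−M4)/(6·1)=10363/3723, b=Δ4−h4·(2M4+M5)/6=2111/3723
t_q=21/4 → seg 2, τ=9/4; S=5+22991/3723·τ+-9459/1241·τ²+17404/11169·τ³=-2411/1241

  seg 0: a=0 b=-24250/3723 c=0 d=4201/3723
  seg 1: a=-4 b=26162/3723 c=8402/1241 d=-17861/3723
  seg 2: a=5 b=22991/3723 c=-9459/1241 d=17404/11169
  seg 3: a=-3 b=9365/3723 c=7945/1241 d=-18308/3723
  seg 4: a=1 b=2111/3723 c=-10363/1241 d=10363/3723
S(21/4) = -2411/1241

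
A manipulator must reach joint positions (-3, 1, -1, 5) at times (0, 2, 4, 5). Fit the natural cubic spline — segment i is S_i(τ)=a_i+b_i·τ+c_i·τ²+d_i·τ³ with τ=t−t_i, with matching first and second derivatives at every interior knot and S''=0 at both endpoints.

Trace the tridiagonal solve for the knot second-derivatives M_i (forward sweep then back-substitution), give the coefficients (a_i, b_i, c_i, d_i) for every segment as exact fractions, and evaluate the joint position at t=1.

Δ: Δ0=2, Δ1=-1, Δ2=6
row 1: diag=8, rhs=-18; c'=1/4, d'=-9/4
row 2: denom=6−2·1/4=11/2; d'=(42−2·-9/4)/(11/2)=93/11
back: M2=93/11
back: M1=-9/4−1/4·93/11=-48/11
M: M0=0, M1=-48/11, M2=93/11, M3=0
seg 0: a=-3, c=M0/2=0, d=(M1−M0)/(6·2)=-4/11, b=Δ0−h0·(2M0+M1)/6=38/11
seg 1: a=1, c=M1/2=-24/11, d=(M2−M1)/(6·2)=47/44, b=Δ1−h1·(2M1+M2)/6=-10/11
seg 2: a=-1, c=M2/2=93/22, d=(M3−M2)/(6·1)=-31/22, b=Δ2−h2·(2M2+M3)/6=35/11
t_q=1 → seg 0, τ=1; S=-3+38/11·τ+0·τ²+-4/11·τ³=1/11

  seg 0: a=-3 b=38/11 c=0 d=-4/11
  seg 1: a=1 b=-10/11 c=-24/11 d=47/44
  seg 2: a=-1 b=35/11 c=93/22 d=-31/22
S(1) = 1/11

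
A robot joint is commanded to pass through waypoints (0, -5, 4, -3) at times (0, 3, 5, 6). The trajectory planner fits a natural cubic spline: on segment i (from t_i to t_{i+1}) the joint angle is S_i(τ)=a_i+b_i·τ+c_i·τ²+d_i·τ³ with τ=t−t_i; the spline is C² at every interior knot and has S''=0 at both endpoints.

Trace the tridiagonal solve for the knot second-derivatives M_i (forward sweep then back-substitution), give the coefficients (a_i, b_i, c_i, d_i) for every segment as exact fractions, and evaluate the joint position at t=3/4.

Δ: Δ0=-5/3, Δ1=9/2, Δ2=-7
row 1: diag=10, rhs=37; c'=1/5, d'=37/10
row 2: denom=6−2·1/5=28/5; d'=(-69−2·37/10)/(28/5)=-191/14
back: M2=-191/14
back: M1=37/10−1/5·-191/14=45/7
M: M0=0, M1=45/7, M2=-191/14, M3=0
seg 0: a=0, c=M0/2=0, d=(M1−M0)/(6·3)=5/14, b=Δ0−h0·(2M0+M1)/6=-205/42
seg 1: a=-5, c=M1/2=45/14, d=(M2−M1)/(6·2)=-281/168, b=Δ1−h1·(2M1+M2)/6=100/21
seg 2: a=4, c=M2/2=-191/28, d=(M3−M2)/(6·1)=191/84, b=Δ2−h2·(2M2+M3)/6=-103/42
t_q=3/4 → seg 0, τ=3/4; S=0+-205/42·τ+0·τ²+5/14·τ³=-3145/896

  seg 0: a=0 b=-205/42 c=0 d=5/14
  seg 1: a=-5 b=100/21 c=45/14 d=-281/168
  seg 2: a=4 b=-103/42 c=-191/28 d=191/84
S(3/4) = -3145/896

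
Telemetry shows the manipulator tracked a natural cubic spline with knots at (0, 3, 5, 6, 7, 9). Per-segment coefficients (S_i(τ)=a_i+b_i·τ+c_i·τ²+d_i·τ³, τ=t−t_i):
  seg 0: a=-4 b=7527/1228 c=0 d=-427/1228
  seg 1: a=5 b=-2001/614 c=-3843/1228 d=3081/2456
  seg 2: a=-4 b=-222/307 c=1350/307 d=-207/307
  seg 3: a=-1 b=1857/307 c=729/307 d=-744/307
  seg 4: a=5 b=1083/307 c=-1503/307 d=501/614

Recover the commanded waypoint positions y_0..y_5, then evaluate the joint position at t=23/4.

y_0 = S_0(0) = a_0 = -4
y_1 = S_1(0) = a_1 = 5
y_2 = S_2(0) = a_2 = -4
y_3 = S_3(0) = a_3 = -1
y_4 = S_4(0) = a_4 = 5
y_5 = S_4(2) = -1
t_q=23/4 is in segment 2 (τ=3/4); S_2(τ)=-46237/19648

y_0=-4 y_1=5 y_2=-4 y_3=-1 y_4=5 y_5=-1
S(23/4) = -46237/19648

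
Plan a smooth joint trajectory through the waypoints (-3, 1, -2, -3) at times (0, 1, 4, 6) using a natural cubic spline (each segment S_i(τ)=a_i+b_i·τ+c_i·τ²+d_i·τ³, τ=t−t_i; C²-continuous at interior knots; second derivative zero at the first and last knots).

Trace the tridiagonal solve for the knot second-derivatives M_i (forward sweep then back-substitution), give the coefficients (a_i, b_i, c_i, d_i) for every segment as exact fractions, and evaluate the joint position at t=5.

Δ: Δ0=4, Δ1=-1, Δ2=-1/2
row 1: diag=8, rhs=-30; c'=3/8, d'=-15/4
row 2: denom=10−3·3/8=71/8; d'=(3−3·-15/4)/(71/8)=114/71
back: M2=114/71
back: M1=-15/4−3/8·114/71=-309/71
M: M0=0, M1=-309/71, M2=114/71, M3=0
seg 0: a=-3, c=M0/2=0, d=(M1−M0)/(6·1)=-103/142, b=Δ0−h0·(2M0+M1)/6=671/142
seg 1: a=1, c=M1/2=-309/142, d=(M2−M1)/(6·3)=47/142, b=Δ1−h1·(2M1+M2)/6=181/71
seg 2: a=-2, c=M2/2=57/71, d=(M3−M2)/(6·2)=-19/142, b=Δ2−h2·(2M2+M3)/6=-223/142
t_q=5 → seg 2, τ=1; S=-2+-223/142·τ+57/71·τ²+-19/142·τ³=-206/71

  seg 0: a=-3 b=671/142 c=0 d=-103/142
  seg 1: a=1 b=181/71 c=-309/142 d=47/142
  seg 2: a=-2 b=-223/142 c=57/71 d=-19/142
S(5) = -206/71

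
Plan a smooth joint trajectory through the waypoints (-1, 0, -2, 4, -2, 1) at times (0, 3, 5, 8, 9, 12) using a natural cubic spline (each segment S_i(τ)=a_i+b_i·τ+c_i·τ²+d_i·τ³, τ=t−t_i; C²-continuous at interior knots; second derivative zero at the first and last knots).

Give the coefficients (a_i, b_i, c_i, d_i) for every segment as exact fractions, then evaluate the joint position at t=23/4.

  seg 0: a=-1 b=535/444 c=0 d=-43/444
  seg 1: a=0 b=-313/222 c=-129/148 d=239/444
  seg 2: a=-2 b=347/222 c=349/148 d=-2947/3996
  seg 3: a=4 b=-1865/444 c=-475/111 d=367/148
  seg 4: a=-2 b=-1181/222 c=1403/444 d=-1403/3996
S(23/4) = 1777/9472

Δ: Δ0=1/3, Δ1=-1, Δ2=2, Δ3=-6, Δ4=1
row 1: diag=10, rhs=-8; c'=1/5, d'=-4/5
row 2: denom=10−2·1/5=48/5; d'=(18−2·-4/5)/(48/5)=49/24
row 3: denom=8−3·5/16=113/16; d'=(-48−3·49/24)/(113/16)=-866/113
row 4: denom=8−1·16/113=888/113; d'=(42−1·-866/113)/(888/113)=1403/222
back: M4=1403/222
back: M3=-866/113−16/113·1403/222=-950/111
back: M2=49/24−5/16·-950/111=349/74
back: M1=-4/5−1/5·349/74=-129/74
M: M0=0, M1=-129/74, M2=349/74, M3=-950/111, M4=1403/222, M5=0
seg 0: a=-1, c=M0/2=0, d=(M1−M0)/(6·3)=-43/444, b=Δ0−h0·(2M0+M1)/6=535/444
seg 1: a=0, c=M1/2=-129/148, d=(M2−M1)/(6·2)=239/444, b=Δ1−h1·(2M1+M2)/6=-313/222
seg 2: a=-2, c=M2/2=349/148, d=(M3−M2)/(6·3)=-2947/3996, b=Δ2−h2·(2M2+M3)/6=347/222
seg 3: a=4, c=M3/2=-475/111, d=(M4−M3)/(6·1)=367/148, b=Δ3−h3·(2M3+M4)/6=-1865/444
seg 4: a=-2, c=M4/2=1403/444, d=(M5−M4)/(6·3)=-1403/3996, b=Δ4−h4·(2M4+M5)/6=-1181/222
t_q=23/4 → seg 2, τ=3/4; S=-2+347/222·τ+349/148·τ²+-2947/3996·τ³=1777/9472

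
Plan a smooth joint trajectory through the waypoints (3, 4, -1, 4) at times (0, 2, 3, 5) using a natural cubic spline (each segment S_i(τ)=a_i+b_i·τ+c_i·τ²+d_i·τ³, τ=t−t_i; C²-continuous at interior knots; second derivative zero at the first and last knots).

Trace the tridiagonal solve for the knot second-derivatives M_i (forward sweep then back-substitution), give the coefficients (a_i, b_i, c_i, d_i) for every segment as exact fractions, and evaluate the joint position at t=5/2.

Δ: Δ0=1/2, Δ1=-5, Δ2=5/2
row 1: diag=6, rhs=-33; c'=1/6, d'=-11/2
row 2: denom=6−1·1/6=35/6; d'=(45−1·-11/2)/(35/6)=303/35
back: M2=303/35
back: M1=-11/2−1/6·303/35=-243/35
M: M0=0, M1=-243/35, M2=303/35, M3=0
seg 0: a=3, c=M0/2=0, d=(M1−M0)/(6·2)=-81/140, b=Δ0−h0·(2M0+M1)/6=197/70
seg 1: a=4, c=M1/2=-243/70, d=(M2−M1)/(6·1)=13/5, b=Δ1−h1·(2M1+M2)/6=-289/70
seg 2: a=-1, c=M2/2=303/70, d=(M3−M2)/(6·2)=-101/140, b=Δ2−h2·(2M2+M3)/6=-229/70
t_q=5/2 → seg 1, τ=1/2; S=4+-289/70·τ+-243/70·τ²+13/5·τ³=39/28

  seg 0: a=3 b=197/70 c=0 d=-81/140
  seg 1: a=4 b=-289/70 c=-243/70 d=13/5
  seg 2: a=-1 b=-229/70 c=303/70 d=-101/140
S(5/2) = 39/28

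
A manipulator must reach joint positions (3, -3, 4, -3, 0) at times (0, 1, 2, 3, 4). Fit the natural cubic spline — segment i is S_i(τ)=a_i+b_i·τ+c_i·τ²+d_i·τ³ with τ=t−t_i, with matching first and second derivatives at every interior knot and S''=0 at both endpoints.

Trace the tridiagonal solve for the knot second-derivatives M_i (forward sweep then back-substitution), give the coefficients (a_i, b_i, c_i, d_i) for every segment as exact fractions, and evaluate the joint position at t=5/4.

  seg 0: a=3 b=-597/56 c=0 d=261/56
  seg 1: a=-3 b=93/28 c=783/56 d=-577/56
  seg 2: a=4 b=3/8 c=-237/14 d=535/56
  seg 3: a=-3 b=-135/28 c=657/56 d=-219/56
S(5/4) = -5221/3584

Δ: Δ0=-6, Δ1=7, Δ2=-7, Δ3=3
row 1: diag=4, rhs=78; c'=1/4, d'=39/2
row 2: denom=4−1·1/4=15/4; d'=(-84−1·39/2)/(15/4)=-138/5
row 3: denom=4−1·4/15=56/15; d'=(60−1·-138/5)/(56/15)=657/28
back: M3=657/28
back: M2=-138/5−4/15·657/28=-237/7
back: M1=39/2−1/4·-237/7=783/28
M: M0=0, M1=783/28, M2=-237/7, M3=657/28, M4=0
seg 0: a=3, c=M0/2=0, d=(M1−M0)/(6·1)=261/56, b=Δ0−h0·(2M0+M1)/6=-597/56
seg 1: a=-3, c=M1/2=783/56, d=(M2−M1)/(6·1)=-577/56, b=Δ1−h1·(2M1+M2)/6=93/28
seg 2: a=4, c=M2/2=-237/14, d=(M3−M2)/(6·1)=535/56, b=Δ2−h2·(2M2+M3)/6=3/8
seg 3: a=-3, c=M3/2=657/56, d=(M4−M3)/(6·1)=-219/56, b=Δ3−h3·(2M3+M4)/6=-135/28
t_q=5/4 → seg 1, τ=1/4; S=-3+93/28·τ+783/56·τ²+-577/56·τ³=-5221/3584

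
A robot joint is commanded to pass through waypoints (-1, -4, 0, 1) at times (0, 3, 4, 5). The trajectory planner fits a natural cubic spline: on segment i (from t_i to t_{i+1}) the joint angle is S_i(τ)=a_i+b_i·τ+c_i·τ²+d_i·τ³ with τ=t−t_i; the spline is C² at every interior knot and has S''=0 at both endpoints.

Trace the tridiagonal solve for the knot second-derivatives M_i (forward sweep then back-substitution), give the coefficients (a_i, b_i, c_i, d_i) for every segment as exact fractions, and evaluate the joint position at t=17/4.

Δ: Δ0=-1, Δ1=4, Δ2=1
row 1: diag=8, rhs=30; c'=1/8, d'=15/4
row 2: denom=4−1·1/8=31/8; d'=(-18−1·15/4)/(31/8)=-174/31
back: M2=-174/31
back: M1=15/4−1/8·-174/31=138/31
M: M0=0, M1=138/31, M2=-174/31, M3=0
seg 0: a=-1, c=M0/2=0, d=(M1−M0)/(6·3)=23/93, b=Δ0−h0·(2M0+M1)/6=-100/31
seg 1: a=-4, c=M1/2=69/31, d=(M2−M1)/(6·1)=-52/31, b=Δ1−h1·(2M1+M2)/6=107/31
seg 2: a=0, c=M2/2=-87/31, d=(M3−M2)/(6·1)=29/31, b=Δ2−h2·(2M2+M3)/6=89/31
t_q=17/4 → seg 2, τ=1/4; S=0+89/31·τ+-87/31·τ²+29/31·τ³=1105/1984

  seg 0: a=-1 b=-100/31 c=0 d=23/93
  seg 1: a=-4 b=107/31 c=69/31 d=-52/31
  seg 2: a=0 b=89/31 c=-87/31 d=29/31
S(17/4) = 1105/1984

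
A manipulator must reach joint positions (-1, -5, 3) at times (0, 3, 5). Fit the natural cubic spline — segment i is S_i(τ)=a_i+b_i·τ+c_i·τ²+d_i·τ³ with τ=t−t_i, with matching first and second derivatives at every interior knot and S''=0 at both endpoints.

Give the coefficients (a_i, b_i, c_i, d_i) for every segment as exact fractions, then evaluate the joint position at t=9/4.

  seg 0: a=-1 b=-44/15 c=0 d=8/45
  seg 1: a=-5 b=28/15 c=8/5 d=-4/15
S(9/4) = -223/40

Δ: Δ0=-4/3, Δ1=4
row 1: diag=10, rhs=32; c'=1/5, d'=16/5
back: M1=16/5
M: M0=0, M1=16/5, M2=0
seg 0: a=-1, c=M0/2=0, d=(M1−M0)/(6·3)=8/45, b=Δ0−h0·(2M0+M1)/6=-44/15
seg 1: a=-5, c=M1/2=8/5, d=(M2−M1)/(6·2)=-4/15, b=Δ1−h1·(2M1+M2)/6=28/15
t_q=9/4 → seg 0, τ=9/4; S=-1+-44/15·τ+0·τ²+8/45·τ³=-223/40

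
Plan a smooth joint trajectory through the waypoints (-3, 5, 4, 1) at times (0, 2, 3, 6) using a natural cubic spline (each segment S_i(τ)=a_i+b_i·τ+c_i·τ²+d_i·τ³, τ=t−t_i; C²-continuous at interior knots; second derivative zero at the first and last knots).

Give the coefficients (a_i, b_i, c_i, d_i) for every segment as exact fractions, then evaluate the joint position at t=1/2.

Δ: Δ0=4, Δ1=-1, Δ2=-1
row 1: diag=6, rhs=-30; c'=1/6, d'=-5
row 2: denom=8−1·1/6=47/6; d'=(0−1·-5)/(47/6)=30/47
back: M2=30/47
back: M1=-5−1/6·30/47=-240/47
M: M0=0, M1=-240/47, M2=30/47, M3=0
seg 0: a=-3, c=M0/2=0, d=(M1−M0)/(6·2)=-20/47, b=Δ0−h0·(2M0+M1)/6=268/47
seg 1: a=5, c=M1/2=-120/47, d=(M2−M1)/(6·1)=45/47, b=Δ1−h1·(2M1+M2)/6=28/47
seg 2: a=4, c=M2/2=15/47, d=(M3−M2)/(6·3)=-5/141, b=Δ2−h2·(2M2+M3)/6=-77/47
t_q=1/2 → seg 0, τ=1/2; S=-3+268/47·τ+0·τ²+-20/47·τ³=-19/94

  seg 0: a=-3 b=268/47 c=0 d=-20/47
  seg 1: a=5 b=28/47 c=-120/47 d=45/47
  seg 2: a=4 b=-77/47 c=15/47 d=-5/141
S(1/2) = -19/94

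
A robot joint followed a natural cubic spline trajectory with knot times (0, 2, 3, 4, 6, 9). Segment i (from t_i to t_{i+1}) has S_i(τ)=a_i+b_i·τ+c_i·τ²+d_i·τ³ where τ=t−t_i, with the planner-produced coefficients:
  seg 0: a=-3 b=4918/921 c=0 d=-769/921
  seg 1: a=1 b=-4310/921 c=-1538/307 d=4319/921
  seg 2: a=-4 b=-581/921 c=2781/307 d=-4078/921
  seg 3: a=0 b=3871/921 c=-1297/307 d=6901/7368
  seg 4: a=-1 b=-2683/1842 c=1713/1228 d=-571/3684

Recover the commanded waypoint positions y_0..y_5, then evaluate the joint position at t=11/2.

y_0=-3 y_1=1 y_2=-4 y_3=0 y_4=-1 y_5=3
S(11/2) = -787/19648

y_0 = S_0(0) = a_0 = -3
y_1 = S_1(0) = a_1 = 1
y_2 = S_2(0) = a_2 = -4
y_3 = S_3(0) = a_3 = 0
y_4 = S_4(0) = a_4 = -1
y_5 = S_4(3) = 3
t_q=11/2 is in segment 3 (τ=3/2); S_3(τ)=-787/19648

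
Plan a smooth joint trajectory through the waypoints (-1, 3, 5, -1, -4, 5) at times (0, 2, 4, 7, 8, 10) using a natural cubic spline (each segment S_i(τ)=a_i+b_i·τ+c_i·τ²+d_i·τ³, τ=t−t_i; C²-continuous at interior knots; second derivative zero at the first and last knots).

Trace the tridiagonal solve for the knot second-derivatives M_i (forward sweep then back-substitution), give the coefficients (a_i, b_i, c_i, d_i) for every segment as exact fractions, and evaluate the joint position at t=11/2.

  seg 0: a=-1 b=671/314 c=0 d=-43/1256
  seg 1: a=3 b=271/157 c=-129/628 d=-99/1256
  seg 2: a=5 b=-13/314 c=-213/314 d=4/471
  seg 3: a=-1 b=-1219/314 c=-189/314 d=233/157
  seg 4: a=-4 b=-199/314 c=1209/314 d=-403/628
S(11/2) = 4321/1256

Δ: Δ0=2, Δ1=1, Δ2=-2, Δ3=-3, Δ4=9/2
row 1: diag=8, rhs=-6; c'=1/4, d'=-3/4
row 2: denom=10−2·1/4=19/2; d'=(-18−2·-3/4)/(19/2)=-33/19
row 3: denom=8−3·6/19=134/19; d'=(-6−3·-33/19)/(134/19)=-15/134
row 4: denom=6−1·19/134=785/134; d'=(45−1·-15/134)/(785/134)=1209/157
back: M4=1209/157
back: M3=-15/134−19/134·1209/157=-189/157
back: M2=-33/19−6/19·-189/157=-213/157
back: M1=-3/4−1/4·-213/157=-129/314
M: M0=0, M1=-129/314, M2=-213/157, M3=-189/157, M4=1209/157, M5=0
seg 0: a=-1, c=M0/2=0, d=(M1−M0)/(6·2)=-43/1256, b=Δ0−h0·(2M0+M1)/6=671/314
seg 1: a=3, c=M1/2=-129/628, d=(M2−M1)/(6·2)=-99/1256, b=Δ1−h1·(2M1+M2)/6=271/157
seg 2: a=5, c=M2/2=-213/314, d=(M3−M2)/(6·3)=4/471, b=Δ2−h2·(2M2+M3)/6=-13/314
seg 3: a=-1, c=M3/2=-189/314, d=(M4−M3)/(6·1)=233/157, b=Δ3−h3·(2M3+M4)/6=-1219/314
seg 4: a=-4, c=M4/2=1209/314, d=(M5−M4)/(6·2)=-403/628, b=Δ4−h4·(2M4+M5)/6=-199/314
t_q=11/2 → seg 2, τ=3/2; S=5+-13/314·τ+-213/314·τ²+4/471·τ³=4321/1256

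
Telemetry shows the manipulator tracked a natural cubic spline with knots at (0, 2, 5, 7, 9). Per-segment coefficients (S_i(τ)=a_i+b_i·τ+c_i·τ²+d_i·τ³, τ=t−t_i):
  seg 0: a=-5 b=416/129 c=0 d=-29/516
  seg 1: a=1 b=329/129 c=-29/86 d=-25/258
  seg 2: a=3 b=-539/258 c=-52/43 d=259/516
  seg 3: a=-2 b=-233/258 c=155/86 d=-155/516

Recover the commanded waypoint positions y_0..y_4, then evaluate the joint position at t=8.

y_0 = S_0(0) = a_0 = -5
y_1 = S_1(0) = a_1 = 1
y_2 = S_2(0) = a_2 = 3
y_3 = S_3(0) = a_3 = -2
y_4 = S_3(2) = 1
t_q=8 is in segment 3 (τ=1); S_3(τ)=-241/172

y_0=-5 y_1=1 y_2=3 y_3=-2 y_4=1
S(8) = -241/172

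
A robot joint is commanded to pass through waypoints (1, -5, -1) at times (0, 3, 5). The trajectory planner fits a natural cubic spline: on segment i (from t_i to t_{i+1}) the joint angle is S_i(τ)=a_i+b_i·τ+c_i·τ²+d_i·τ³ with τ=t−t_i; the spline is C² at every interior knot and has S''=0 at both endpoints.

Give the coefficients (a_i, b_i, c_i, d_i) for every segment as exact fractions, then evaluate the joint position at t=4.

  seg 0: a=1 b=-16/5 c=0 d=2/15
  seg 1: a=-5 b=2/5 c=6/5 d=-1/5
S(4) = -18/5

Δ: Δ0=-2, Δ1=2
row 1: diag=10, rhs=24; c'=1/5, d'=12/5
back: M1=12/5
M: M0=0, M1=12/5, M2=0
seg 0: a=1, c=M0/2=0, d=(M1−M0)/(6·3)=2/15, b=Δ0−h0·(2M0+M1)/6=-16/5
seg 1: a=-5, c=M1/2=6/5, d=(M2−M1)/(6·2)=-1/5, b=Δ1−h1·(2M1+M2)/6=2/5
t_q=4 → seg 1, τ=1; S=-5+2/5·τ+6/5·τ²+-1/5·τ³=-18/5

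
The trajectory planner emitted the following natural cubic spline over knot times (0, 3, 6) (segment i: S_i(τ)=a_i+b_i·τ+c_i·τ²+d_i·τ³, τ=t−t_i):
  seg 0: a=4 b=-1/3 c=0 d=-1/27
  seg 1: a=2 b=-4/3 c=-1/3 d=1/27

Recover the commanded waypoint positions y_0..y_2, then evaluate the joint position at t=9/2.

y_0 = S_0(0) = a_0 = 4
y_1 = S_1(0) = a_1 = 2
y_2 = S_1(3) = -4
t_q=9/2 is in segment 1 (τ=3/2); S_1(τ)=-5/8

y_0=4 y_1=2 y_2=-4
S(9/2) = -5/8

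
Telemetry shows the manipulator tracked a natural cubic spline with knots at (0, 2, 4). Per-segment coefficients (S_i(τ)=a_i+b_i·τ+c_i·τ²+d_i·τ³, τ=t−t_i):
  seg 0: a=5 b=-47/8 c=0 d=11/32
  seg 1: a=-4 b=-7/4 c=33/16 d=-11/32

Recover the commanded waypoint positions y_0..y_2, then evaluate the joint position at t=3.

y_0 = S_0(0) = a_0 = 5
y_1 = S_1(0) = a_1 = -4
y_2 = S_1(2) = -2
t_q=3 is in segment 1 (τ=1); S_1(τ)=-129/32

y_0=5 y_1=-4 y_2=-2
S(3) = -129/32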